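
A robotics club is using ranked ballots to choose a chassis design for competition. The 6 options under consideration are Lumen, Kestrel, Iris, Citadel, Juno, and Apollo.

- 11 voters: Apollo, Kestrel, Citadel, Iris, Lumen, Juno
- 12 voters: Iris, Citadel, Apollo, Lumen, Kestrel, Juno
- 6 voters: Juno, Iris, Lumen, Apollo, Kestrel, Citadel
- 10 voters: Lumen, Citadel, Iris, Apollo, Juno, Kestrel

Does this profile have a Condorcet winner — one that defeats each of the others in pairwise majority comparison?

Head-to-head results (39 voters total):
Lumen vs Kestrel: Lumen wins 28–11.
Lumen vs Iris: Iris wins 29–10.
Lumen vs Citadel: Citadel wins 23–16.
Lumen vs Juno: Lumen wins 33–6.
Lumen vs Apollo: Apollo wins 23–16.
Kestrel vs Iris: Iris wins 28–11.
Kestrel vs Citadel: Citadel wins 22–17.
Kestrel vs Juno: Kestrel wins 23–16.
Kestrel vs Apollo: Apollo wins 39–0.
Iris vs Citadel: Citadel wins 21–18.
Iris vs Juno: Iris wins 33–6.
Iris vs Apollo: Iris wins 28–11.
Citadel vs Juno: Citadel wins 33–6.
Citadel vs Apollo: Citadel wins 22–17.
Juno vs Apollo: Apollo wins 33–6.
Citadel beats each rival — Lumen (23–16), Kestrel (22–17), Iris (21–18), Juno (33–6), Apollo (22–17) — so Citadel is the Condorcet winner.

Yes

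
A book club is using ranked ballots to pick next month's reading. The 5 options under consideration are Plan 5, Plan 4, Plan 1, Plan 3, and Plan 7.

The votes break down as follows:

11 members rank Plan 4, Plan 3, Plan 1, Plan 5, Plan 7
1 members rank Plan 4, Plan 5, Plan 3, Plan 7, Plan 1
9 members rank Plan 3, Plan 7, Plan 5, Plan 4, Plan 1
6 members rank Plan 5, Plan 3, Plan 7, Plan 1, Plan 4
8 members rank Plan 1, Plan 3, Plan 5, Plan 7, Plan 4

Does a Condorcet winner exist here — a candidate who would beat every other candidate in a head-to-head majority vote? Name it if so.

Plan 3

Head-to-head results (35 voters total):
Plan 5 vs Plan 4: Plan 5 wins 23–12.
Plan 5 vs Plan 1: Plan 1 wins 19–16.
Plan 5 vs Plan 3: Plan 3 wins 28–7.
Plan 5 vs Plan 7: Plan 5 wins 26–9.
Plan 4 vs Plan 1: Plan 4 wins 21–14.
Plan 4 vs Plan 3: Plan 3 wins 23–12.
Plan 4 vs Plan 7: Plan 7 wins 23–12.
Plan 1 vs Plan 3: Plan 3 wins 27–8.
Plan 1 vs Plan 7: Plan 1 wins 19–16.
Plan 3 vs Plan 7: Plan 3 wins 35–0.
Plan 3 beats each rival — Plan 5 (28–7), Plan 4 (23–12), Plan 1 (27–8), Plan 7 (35–0) — so Plan 3 is the Condorcet winner.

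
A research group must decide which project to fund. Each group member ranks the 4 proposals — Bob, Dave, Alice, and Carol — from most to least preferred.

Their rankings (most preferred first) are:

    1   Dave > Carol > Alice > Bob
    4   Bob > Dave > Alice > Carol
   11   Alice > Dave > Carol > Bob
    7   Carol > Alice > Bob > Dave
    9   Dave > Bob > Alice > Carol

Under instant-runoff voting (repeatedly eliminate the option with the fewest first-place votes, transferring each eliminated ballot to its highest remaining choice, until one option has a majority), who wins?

Round 1: Alice 11, Dave 10, Carol 7, Bob 4. Bob has the fewest and is eliminated.
Round 2: Dave 14, Alice 11, Carol 7. Carol has the fewest and is eliminated.
Round 3: Alice 18, Dave 14. Alice has a majority.

Alice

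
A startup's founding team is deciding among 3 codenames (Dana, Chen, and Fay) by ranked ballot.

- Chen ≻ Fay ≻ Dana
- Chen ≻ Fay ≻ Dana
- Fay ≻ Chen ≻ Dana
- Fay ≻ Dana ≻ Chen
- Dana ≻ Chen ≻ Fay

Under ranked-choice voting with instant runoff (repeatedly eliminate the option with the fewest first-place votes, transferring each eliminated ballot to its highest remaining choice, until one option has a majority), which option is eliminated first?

Round 1: Chen 2, Fay 2, Dana 1. Dana has the fewest and is eliminated.
Round 2: Chen 3, Fay 2. Chen has a majority.

Dana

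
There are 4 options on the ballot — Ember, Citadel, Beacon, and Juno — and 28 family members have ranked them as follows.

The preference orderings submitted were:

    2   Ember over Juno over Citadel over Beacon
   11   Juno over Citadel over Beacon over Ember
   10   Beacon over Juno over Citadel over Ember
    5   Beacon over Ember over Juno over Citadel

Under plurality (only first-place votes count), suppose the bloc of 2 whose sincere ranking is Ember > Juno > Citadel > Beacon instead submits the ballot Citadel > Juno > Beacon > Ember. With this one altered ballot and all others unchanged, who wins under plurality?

Beacon

First-place totals with the altered ballot: Ember 0, Citadel 2, Beacon 15, Juno 11.
The winner is unchanged: still Beacon.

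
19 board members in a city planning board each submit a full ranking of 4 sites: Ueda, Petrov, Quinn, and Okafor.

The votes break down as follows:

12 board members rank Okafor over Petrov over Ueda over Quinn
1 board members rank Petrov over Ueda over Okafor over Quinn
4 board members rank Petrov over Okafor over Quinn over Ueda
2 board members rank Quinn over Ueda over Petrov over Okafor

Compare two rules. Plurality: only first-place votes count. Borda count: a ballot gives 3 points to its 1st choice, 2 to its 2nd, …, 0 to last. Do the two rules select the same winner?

Plurality first-place counts: Ueda 0, Petrov 5, Quinn 2, Okafor 12 → Okafor.
Borda totals: Ueda 18, Petrov 41, Quinn 10, Okafor 45 → Okafor.
The two rules agree on Okafor.

Yes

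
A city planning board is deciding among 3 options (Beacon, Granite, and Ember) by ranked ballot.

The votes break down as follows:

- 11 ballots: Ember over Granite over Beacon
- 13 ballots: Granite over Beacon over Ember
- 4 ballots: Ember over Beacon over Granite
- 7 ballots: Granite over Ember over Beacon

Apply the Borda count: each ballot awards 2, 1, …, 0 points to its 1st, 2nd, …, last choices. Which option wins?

Borda scores:
  Beacon: 11·0 + 13·1 + 4·1 + 7·0 = 17
  Granite: 11·1 + 13·2 + 4·0 + 7·2 = 51
  Ember: 11·2 + 13·0 + 4·2 + 7·1 = 37
Granite has the highest total.

Granite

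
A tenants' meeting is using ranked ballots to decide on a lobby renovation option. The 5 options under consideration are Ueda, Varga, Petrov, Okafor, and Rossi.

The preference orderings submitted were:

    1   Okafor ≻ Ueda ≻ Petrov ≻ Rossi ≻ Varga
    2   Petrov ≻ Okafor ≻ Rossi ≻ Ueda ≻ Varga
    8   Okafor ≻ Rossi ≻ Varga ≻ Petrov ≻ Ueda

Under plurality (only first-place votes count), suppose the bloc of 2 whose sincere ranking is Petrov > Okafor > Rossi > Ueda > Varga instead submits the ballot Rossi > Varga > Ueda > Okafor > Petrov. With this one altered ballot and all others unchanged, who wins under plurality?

Okafor

First-place totals with the altered ballot: Ueda 0, Varga 0, Petrov 0, Okafor 9, Rossi 2.
The winner is unchanged: still Okafor.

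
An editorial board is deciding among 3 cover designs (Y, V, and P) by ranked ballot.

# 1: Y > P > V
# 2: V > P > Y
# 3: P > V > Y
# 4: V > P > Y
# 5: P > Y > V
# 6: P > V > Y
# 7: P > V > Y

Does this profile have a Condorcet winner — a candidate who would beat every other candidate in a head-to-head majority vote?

Yes

Head-to-head results (7 voters total):
Y vs V: V wins 5–2.
Y vs P: P wins 6–1.
V vs P: P wins 5–2.
P beats each rival — Y (6–1), V (5–2) — so P is the Condorcet winner.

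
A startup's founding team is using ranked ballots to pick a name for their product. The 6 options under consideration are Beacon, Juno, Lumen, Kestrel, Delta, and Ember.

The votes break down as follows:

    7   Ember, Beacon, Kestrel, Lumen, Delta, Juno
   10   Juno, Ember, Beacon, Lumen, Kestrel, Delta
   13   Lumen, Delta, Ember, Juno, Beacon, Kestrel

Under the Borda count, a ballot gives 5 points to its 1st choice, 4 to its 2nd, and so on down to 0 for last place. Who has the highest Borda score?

Borda scores:
  Beacon: 7·4 + 10·3 + 13·1 = 71
  Juno: 7·0 + 10·5 + 13·2 = 76
  Lumen: 7·2 + 10·2 + 13·5 = 99
  Kestrel: 7·3 + 10·1 + 13·0 = 31
  Delta: 7·1 + 10·0 + 13·4 = 59
  Ember: 7·5 + 10·4 + 13·3 = 114
Ember has the highest total.

Ember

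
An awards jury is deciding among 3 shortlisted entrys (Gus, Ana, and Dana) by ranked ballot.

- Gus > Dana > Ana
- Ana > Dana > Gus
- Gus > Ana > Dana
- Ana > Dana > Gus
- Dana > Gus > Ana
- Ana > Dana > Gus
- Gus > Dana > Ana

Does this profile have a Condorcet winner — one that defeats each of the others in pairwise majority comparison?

No

Head-to-head results (7 voters total):
Gus vs Ana: Gus wins 4–3.
Gus vs Dana: Dana wins 4–3.
Ana vs Dana: Ana wins 4–3.
No candidate beats all others: Gus beats Ana beats Dana beats Gus, a majority cycle.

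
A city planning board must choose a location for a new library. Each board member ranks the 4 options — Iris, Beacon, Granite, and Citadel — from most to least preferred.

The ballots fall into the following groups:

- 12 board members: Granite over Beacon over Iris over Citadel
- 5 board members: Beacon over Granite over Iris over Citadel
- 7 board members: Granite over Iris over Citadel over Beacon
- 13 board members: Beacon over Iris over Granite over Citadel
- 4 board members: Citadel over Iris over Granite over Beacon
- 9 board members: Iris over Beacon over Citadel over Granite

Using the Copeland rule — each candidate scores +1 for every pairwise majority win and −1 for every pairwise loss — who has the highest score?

Pairwise results:
  Iris vs Beacon: Beacon wins 30–20.
  Iris vs Granite: Iris wins 26–24.
  Iris vs Citadel: Iris wins 46–4.
  Beacon vs Granite: Beacon wins 27–23.
  Beacon vs Citadel: Beacon wins 39–11.
  Granite vs Citadel: Granite wins 37–13.
Copeland scores (wins − losses):
  Iris: 2 − 1 = 1
  Beacon: 3 − 0 = 3
  Granite: 1 − 2 = -1
  Citadel: 0 − 3 = -3
Beacon has the best Copeland score.

Beacon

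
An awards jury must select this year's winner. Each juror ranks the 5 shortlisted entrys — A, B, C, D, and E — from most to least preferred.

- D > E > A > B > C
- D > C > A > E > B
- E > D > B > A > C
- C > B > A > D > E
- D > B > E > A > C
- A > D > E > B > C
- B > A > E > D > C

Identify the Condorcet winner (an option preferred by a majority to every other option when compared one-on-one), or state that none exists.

Head-to-head results (7 voters total):
A vs B: B wins 4–3.
A vs C: A wins 5–2.
A vs D: D wins 4–3.
A vs E: A wins 4–3.
B vs C: B wins 5–2.
B vs D: D wins 5–2.
B vs E: E wins 4–3.
C vs D: D wins 6–1.
C vs E: E wins 5–2.
D vs E: D wins 5–2.
D beats each rival — A (4–3), B (5–2), C (6–1), E (5–2) — so D is the Condorcet winner.

D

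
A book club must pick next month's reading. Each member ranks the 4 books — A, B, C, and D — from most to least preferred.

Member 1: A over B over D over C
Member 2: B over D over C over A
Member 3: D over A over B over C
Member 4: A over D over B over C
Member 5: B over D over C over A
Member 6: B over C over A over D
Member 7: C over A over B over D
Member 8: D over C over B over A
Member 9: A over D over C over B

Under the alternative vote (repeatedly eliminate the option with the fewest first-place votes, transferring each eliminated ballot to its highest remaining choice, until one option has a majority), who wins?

A

Round 1: A 3, B 3, D 2, C 1. C has the fewest and is eliminated.
Round 2: A 4, B 3, D 2. D has the fewest and is eliminated.
Round 3: A 5, B 4. A has a majority.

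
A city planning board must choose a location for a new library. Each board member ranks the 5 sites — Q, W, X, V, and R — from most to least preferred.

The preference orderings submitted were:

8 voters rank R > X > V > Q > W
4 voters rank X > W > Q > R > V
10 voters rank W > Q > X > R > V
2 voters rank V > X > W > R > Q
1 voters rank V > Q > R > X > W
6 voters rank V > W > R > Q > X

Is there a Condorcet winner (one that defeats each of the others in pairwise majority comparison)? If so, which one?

None — there is no Condorcet winner

Head-to-head results (31 voters total):
Q vs W: W wins 22–9.
Q vs X: Q wins 17–14.
Q vs V: V wins 17–14.
Q vs R: R wins 16–15.
W vs X: W wins 16–15.
W vs V: V wins 17–14.
W vs R: W wins 22–9.
X vs V: X wins 22–9.
X vs R: X wins 16–15.
V vs R: R wins 22–9.
No candidate beats all others: Q beats X beats V beats Q, a majority cycle.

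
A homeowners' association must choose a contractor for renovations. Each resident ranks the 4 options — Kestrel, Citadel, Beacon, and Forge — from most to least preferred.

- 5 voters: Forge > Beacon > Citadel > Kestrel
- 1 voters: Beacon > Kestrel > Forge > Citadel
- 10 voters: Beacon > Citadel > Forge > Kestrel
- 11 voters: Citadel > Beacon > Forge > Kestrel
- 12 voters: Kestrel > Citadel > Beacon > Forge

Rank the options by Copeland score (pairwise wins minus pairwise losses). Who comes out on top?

Citadel

Pairwise results:
  Kestrel vs Citadel: Citadel wins 26–13.
  Kestrel vs Beacon: Beacon wins 27–12.
  Kestrel vs Forge: Forge wins 26–13.
  Citadel vs Beacon: Citadel wins 23–16.
  Citadel vs Forge: Citadel wins 33–6.
  Beacon vs Forge: Beacon wins 34–5.
Copeland scores (wins − losses):
  Kestrel: 0 − 3 = -3
  Citadel: 3 − 0 = 3
  Beacon: 2 − 1 = 1
  Forge: 1 − 2 = -1
Citadel has the best Copeland score.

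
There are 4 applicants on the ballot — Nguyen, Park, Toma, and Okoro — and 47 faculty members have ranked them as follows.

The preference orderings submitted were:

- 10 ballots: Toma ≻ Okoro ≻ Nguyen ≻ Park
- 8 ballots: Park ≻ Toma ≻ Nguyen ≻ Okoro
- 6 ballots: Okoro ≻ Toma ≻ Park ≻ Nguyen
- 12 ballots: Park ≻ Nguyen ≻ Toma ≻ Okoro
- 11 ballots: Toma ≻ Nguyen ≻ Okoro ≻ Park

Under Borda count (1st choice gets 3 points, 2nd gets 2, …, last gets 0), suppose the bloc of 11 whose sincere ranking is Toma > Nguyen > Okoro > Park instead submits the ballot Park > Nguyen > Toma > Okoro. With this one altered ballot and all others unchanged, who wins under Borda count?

Park

Borda totals with the altered ballot: Nguyen 64, Park 99, Toma 81, Okoro 38.
The switch changes the winner from Toma to Park.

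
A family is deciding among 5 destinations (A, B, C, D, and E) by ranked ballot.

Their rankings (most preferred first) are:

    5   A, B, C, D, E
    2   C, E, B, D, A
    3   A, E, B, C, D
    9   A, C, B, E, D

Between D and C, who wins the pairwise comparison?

Ballots ranking D above C: 0.
Ballots ranking C above D: 5+2+3+9 = 19.
C wins the head-to-head, 19–0.

C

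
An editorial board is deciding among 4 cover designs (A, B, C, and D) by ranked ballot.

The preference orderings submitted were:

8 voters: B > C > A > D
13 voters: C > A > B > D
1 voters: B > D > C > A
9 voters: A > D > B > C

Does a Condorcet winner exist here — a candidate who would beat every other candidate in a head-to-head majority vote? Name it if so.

No Condorcet winner

Head-to-head results (31 voters total):
A vs B: A wins 22–9.
A vs C: C wins 22–9.
A vs D: A wins 30–1.
B vs C: B wins 18–13.
B vs D: B wins 22–9.
C vs D: C wins 21–10.
No candidate beats all others: A beats B beats C beats A, a majority cycle.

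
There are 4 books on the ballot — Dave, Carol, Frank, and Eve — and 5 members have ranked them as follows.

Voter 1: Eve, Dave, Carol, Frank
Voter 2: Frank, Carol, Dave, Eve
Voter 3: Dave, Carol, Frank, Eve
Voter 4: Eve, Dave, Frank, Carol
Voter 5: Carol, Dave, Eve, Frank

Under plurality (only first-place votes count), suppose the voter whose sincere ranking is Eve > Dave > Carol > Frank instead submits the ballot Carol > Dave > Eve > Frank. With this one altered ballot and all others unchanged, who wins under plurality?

Carol

First-place totals with the altered ballot: Dave 1, Carol 2, Frank 1, Eve 1.
The switch changes the winner from Eve to Carol.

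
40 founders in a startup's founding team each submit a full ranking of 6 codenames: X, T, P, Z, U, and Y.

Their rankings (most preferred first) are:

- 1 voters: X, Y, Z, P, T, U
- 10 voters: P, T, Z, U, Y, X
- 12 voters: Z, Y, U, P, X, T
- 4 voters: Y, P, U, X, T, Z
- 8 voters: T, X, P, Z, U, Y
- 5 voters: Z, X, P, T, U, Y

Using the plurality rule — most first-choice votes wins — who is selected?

First-place vote totals:
  X: 1
  T: 8
  P: 10
  Z: 17
  U: 0
  Y: 4
Z has the most first-place votes.

Z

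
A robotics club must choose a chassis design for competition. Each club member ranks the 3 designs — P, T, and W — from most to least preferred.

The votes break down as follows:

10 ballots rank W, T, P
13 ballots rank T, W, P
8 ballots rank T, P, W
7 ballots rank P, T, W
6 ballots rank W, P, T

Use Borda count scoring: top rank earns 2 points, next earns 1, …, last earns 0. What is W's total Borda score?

45

Borda scores:
  P: 10·0 + 13·0 + 8·1 + 7·2 + 6·1 = 28
  T: 10·1 + 13·2 + 8·2 + 7·1 + 6·0 = 59
  W: 10·2 + 13·1 + 8·0 + 7·0 + 6·2 = 45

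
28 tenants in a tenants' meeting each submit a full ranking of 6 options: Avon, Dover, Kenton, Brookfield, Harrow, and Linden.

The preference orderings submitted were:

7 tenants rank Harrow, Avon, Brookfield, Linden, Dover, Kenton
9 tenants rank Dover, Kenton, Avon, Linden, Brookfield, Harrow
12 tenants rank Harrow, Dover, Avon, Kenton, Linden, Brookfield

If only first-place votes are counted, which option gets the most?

Harrow

First-place vote totals:
  Avon: 0
  Dover: 9
  Kenton: 0
  Brookfield: 0
  Harrow: 19
  Linden: 0
Harrow has the most first-place votes.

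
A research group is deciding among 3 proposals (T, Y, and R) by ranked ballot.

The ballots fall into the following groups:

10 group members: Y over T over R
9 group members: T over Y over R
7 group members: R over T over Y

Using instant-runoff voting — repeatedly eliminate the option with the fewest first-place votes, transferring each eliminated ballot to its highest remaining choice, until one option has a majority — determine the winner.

T

Round 1: Y 10, T 9, R 7. R has the fewest and is eliminated.
Round 2: T 16, Y 10. T has a majority.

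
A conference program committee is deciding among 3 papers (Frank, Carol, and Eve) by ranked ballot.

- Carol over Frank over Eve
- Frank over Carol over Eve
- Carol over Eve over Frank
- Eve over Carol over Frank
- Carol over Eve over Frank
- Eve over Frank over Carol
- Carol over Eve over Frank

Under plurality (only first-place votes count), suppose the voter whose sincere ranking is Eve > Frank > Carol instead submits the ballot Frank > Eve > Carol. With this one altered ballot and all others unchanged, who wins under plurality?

Carol

First-place totals with the altered ballot: Frank 2, Carol 4, Eve 1.
The winner is unchanged: still Carol.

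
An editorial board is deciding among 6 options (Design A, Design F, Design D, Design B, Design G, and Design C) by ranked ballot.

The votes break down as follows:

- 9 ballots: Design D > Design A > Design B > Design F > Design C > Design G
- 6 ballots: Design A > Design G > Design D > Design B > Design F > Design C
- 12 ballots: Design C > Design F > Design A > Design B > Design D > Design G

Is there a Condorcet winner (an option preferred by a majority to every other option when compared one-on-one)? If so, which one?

Design A

Head-to-head results (27 voters total):
Design A vs Design F: Design A wins 15–12.
Design A vs Design D: Design A wins 18–9.
Design A vs Design B: Design A wins 27–0.
Design A vs Design G: Design A wins 27–0.
Design A vs Design C: Design A wins 15–12.
Design F vs Design D: Design D wins 15–12.
Design F vs Design B: Design B wins 15–12.
Design F vs Design G: Design F wins 21–6.
Design F vs Design C: Design F wins 15–12.
Design D vs Design B: Design D wins 15–12.
Design D vs Design G: Design D wins 21–6.
Design D vs Design C: Design D wins 15–12.
Design B vs Design G: Design B wins 21–6.
Design B vs Design C: Design B wins 15–12.
Design G vs Design C: Design C wins 21–6.
Design A beats each rival — Design F (15–12), Design D (18–9), Design B (27–0), Design G (27–0), Design C (15–12) — so Design A is the Condorcet winner.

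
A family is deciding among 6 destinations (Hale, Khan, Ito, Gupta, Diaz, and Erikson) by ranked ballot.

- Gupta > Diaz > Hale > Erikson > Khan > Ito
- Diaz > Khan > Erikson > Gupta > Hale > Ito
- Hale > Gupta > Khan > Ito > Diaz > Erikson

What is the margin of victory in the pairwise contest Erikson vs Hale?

Ballots ranking Erikson above Hale: 1.
Ballots ranking Hale above Erikson: 2.
Hale wins 2–1, a margin of 1.

1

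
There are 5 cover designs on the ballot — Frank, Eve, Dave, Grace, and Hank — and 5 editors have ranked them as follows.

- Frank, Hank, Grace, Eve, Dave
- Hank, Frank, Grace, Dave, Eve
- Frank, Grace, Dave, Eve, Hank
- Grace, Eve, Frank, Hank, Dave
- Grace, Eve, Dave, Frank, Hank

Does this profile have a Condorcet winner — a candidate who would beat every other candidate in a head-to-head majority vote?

Head-to-head results (5 voters total):
Frank vs Eve: Frank wins 3–2.
Frank vs Dave: Frank wins 4–1.
Frank vs Grace: Frank wins 3–2.
Frank vs Hank: Frank wins 4–1.
Eve vs Dave: Eve wins 3–2.
Eve vs Grace: Grace wins 5–0.
Eve vs Hank: Eve wins 3–2.
Dave vs Grace: Grace wins 5–0.
Dave vs Hank: Hank wins 3–2.
Grace vs Hank: Grace wins 3–2.
Frank beats each rival — Eve (3–2), Dave (4–1), Grace (3–2), Hank (4–1) — so Frank is the Condorcet winner.

Yes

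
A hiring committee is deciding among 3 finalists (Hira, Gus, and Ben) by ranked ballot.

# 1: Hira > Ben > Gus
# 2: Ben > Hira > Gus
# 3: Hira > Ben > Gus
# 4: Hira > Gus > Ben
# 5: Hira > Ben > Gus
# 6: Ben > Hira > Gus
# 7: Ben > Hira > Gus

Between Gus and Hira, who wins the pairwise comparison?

Ballots ranking Gus above Hira: 0.
Ballots ranking Hira above Gus: 7.
Hira wins the head-to-head, 7–0.

Hira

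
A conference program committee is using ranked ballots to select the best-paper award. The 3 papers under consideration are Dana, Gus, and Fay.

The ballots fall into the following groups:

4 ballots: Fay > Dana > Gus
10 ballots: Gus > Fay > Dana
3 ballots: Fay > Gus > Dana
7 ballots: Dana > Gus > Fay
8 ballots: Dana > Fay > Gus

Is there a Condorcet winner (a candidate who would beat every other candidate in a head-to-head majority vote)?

No

Head-to-head results (32 voters total):
Dana vs Gus: Dana wins 19–13.
Dana vs Fay: Fay wins 17–15.
Gus vs Fay: Gus wins 17–15.
No candidate beats all others: Dana beats Gus beats Fay beats Dana, a majority cycle.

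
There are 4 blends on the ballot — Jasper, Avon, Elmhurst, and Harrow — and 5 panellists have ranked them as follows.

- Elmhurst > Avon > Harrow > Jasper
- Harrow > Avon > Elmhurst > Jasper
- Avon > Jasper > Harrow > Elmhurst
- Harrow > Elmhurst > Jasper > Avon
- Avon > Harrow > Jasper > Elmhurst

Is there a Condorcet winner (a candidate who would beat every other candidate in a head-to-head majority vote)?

Head-to-head results (5 voters total):
Jasper vs Avon: Avon wins 4–1.
Jasper vs Elmhurst: Elmhurst wins 3–2.
Jasper vs Harrow: Harrow wins 4–1.
Avon vs Elmhurst: Avon wins 3–2.
Avon vs Harrow: Avon wins 3–2.
Elmhurst vs Harrow: Harrow wins 4–1.
Avon beats each rival — Jasper (4–1), Elmhurst (3–2), Harrow (3–2) — so Avon is the Condorcet winner.

Yes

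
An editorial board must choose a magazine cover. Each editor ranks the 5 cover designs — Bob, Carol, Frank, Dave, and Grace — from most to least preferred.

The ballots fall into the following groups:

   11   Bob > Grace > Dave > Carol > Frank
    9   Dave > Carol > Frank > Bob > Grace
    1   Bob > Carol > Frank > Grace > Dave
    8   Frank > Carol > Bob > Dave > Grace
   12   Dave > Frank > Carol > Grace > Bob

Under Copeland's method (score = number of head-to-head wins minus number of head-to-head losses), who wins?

Dave

Pairwise results:
  Bob vs Carol: Carol wins 29–12.
  Bob vs Frank: Frank wins 29–12.
  Bob vs Dave: Dave wins 21–20.
  Bob vs Grace: Bob wins 29–12.
  Carol vs Frank: Carol wins 21–20.
  Carol vs Dave: Dave wins 32–9.
  Carol vs Grace: Carol wins 30–11.
  Frank vs Dave: Dave wins 32–9.
  Frank vs Grace: Frank wins 30–11.
  Dave vs Grace: Dave wins 29–12.
Copeland scores (wins − losses):
  Bob: 1 − 3 = -2
  Carol: 3 − 1 = 2
  Frank: 2 − 2 = 0
  Dave: 4 − 0 = 4
  Grace: 0 − 4 = -4
Dave has the best Copeland score.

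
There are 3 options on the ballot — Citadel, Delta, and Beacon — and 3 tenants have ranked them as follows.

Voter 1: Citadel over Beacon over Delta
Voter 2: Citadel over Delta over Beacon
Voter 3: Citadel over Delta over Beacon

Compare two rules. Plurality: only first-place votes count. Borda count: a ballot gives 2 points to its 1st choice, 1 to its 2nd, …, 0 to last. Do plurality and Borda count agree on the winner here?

Yes

Plurality first-place counts: Citadel 3, Delta 0, Beacon 0 → Citadel.
Borda totals: Citadel 6, Delta 2, Beacon 1 → Citadel.
The two rules agree on Citadel.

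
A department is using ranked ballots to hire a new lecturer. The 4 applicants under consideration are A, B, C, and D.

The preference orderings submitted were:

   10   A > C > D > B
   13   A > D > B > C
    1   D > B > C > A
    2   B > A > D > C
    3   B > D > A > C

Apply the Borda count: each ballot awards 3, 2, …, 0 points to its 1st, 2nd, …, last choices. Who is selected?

Borda scores:
  A: 10·3 + 13·3 + 0 + 2·2 + 3·1 = 76
  B: 10·0 + 13·1 + 2 + 2·3 + 3·3 = 30
  C: 10·2 + 13·0 + 1 + 2·0 + 3·0 = 21
  D: 10·1 + 13·2 + 3 + 2·1 + 3·2 = 47
A has the highest total.

A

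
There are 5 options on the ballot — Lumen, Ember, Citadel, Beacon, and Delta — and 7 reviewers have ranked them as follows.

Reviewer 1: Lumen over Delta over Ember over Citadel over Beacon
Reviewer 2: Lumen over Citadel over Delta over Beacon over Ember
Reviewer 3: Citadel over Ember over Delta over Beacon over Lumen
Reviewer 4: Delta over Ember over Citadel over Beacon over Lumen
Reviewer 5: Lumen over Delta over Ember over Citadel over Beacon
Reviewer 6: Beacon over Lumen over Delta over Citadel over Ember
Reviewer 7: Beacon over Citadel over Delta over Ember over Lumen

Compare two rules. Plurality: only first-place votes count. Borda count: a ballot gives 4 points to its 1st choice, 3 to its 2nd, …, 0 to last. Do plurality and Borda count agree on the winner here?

Plurality first-place counts: Lumen 3, Ember 0, Citadel 1, Beacon 2, Delta 1 → Lumen.
Borda totals: Lumen 15, Ember 11, Citadel 15, Beacon 11, Delta 18 → Delta.
The two rules disagree: plurality picks Lumen, Borda picks Delta.

No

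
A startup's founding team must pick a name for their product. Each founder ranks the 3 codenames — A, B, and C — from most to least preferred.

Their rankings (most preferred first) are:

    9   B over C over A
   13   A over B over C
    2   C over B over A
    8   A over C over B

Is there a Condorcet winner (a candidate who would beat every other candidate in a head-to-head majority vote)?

Head-to-head results (32 voters total):
A vs B: A wins 21–11.
A vs C: A wins 21–11.
B vs C: B wins 22–10.
A beats each rival — B (21–11), C (21–11) — so A is the Condorcet winner.

Yes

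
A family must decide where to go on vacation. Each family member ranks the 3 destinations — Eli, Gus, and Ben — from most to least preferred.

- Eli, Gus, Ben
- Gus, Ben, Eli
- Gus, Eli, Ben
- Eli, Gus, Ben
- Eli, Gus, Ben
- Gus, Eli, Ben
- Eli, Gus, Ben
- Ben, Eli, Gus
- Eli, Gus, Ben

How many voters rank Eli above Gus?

6

Ballots ranking Eli above Gus: 6.
Ballots ranking Gus above Eli: 3.
So 6 of 9 voters prefer Eli to Gus.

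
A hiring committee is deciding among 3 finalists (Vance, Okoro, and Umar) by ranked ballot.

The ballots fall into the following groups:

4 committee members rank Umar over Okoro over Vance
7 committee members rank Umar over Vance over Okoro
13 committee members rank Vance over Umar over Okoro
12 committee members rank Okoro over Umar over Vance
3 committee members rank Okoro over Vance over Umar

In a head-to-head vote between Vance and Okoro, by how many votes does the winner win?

Ballots ranking Vance above Okoro: 7+13 = 20.
Ballots ranking Okoro above Vance: 4+12+3 = 19.
Vance wins 20–19, a margin of 1.

1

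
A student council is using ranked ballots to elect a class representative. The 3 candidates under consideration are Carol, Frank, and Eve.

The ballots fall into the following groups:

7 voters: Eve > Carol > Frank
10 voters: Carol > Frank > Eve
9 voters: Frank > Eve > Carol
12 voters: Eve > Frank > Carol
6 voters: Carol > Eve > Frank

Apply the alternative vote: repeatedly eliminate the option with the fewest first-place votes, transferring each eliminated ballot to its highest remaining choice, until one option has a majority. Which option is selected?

Eve

Round 1: Eve 19, Carol 16, Frank 9. Frank has the fewest and is eliminated.
Round 2: Eve 28, Carol 16. Eve has a majority.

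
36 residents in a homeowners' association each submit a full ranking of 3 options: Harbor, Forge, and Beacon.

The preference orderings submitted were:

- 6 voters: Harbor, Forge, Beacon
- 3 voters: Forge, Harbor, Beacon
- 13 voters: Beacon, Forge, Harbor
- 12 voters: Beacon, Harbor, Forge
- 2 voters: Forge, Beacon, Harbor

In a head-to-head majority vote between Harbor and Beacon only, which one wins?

Ballots ranking Harbor above Beacon: 6+3 = 9.
Ballots ranking Beacon above Harbor: 13+12+2 = 27.
Beacon wins the head-to-head, 27–9.

Beacon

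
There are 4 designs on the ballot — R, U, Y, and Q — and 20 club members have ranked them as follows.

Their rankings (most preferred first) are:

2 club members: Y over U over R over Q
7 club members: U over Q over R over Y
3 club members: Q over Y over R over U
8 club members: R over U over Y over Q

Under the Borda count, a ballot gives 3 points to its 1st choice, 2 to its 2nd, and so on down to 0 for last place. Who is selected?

Borda scores:
  R: 2·1 + 7·1 + 3·1 + 8·3 = 36
  U: 2·2 + 7·3 + 3·0 + 8·2 = 41
  Y: 2·3 + 7·0 + 3·2 + 8·1 = 20
  Q: 2·0 + 7·2 + 3·3 + 8·0 = 23
U has the highest total.

U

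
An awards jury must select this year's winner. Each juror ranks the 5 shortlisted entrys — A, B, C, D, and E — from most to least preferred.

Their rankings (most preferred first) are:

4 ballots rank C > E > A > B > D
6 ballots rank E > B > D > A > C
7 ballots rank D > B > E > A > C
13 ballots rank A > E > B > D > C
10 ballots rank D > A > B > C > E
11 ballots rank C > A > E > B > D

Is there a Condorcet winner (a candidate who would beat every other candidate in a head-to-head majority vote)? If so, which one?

A

Head-to-head results (51 voters total):
A vs B: A wins 38–13.
A vs C: A wins 36–15.
A vs D: A wins 28–23.
A vs E: A wins 34–17.
B vs C: B wins 36–15.
B vs D: B wins 34–17.
B vs E: E wins 34–17.
C vs D: D wins 36–15.
C vs E: E wins 26–25.
D vs E: E wins 34–17.
A beats each rival — B (38–13), C (36–15), D (28–23), E (34–17) — so A is the Condorcet winner.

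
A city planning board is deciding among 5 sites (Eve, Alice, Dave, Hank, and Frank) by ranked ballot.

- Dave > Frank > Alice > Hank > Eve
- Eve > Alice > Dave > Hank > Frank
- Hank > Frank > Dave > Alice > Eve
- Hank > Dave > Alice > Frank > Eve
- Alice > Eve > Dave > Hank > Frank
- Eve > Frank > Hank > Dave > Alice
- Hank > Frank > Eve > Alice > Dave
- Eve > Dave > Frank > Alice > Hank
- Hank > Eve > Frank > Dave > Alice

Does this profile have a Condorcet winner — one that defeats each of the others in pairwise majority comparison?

Head-to-head results (9 voters total):
Eve vs Alice: Eve wins 5–4.
Eve vs Dave: Eve wins 6–3.
Eve vs Hank: Hank wins 5–4.
Eve vs Frank: Eve wins 5–4.
Alice vs Dave: Dave wins 6–3.
Alice vs Hank: Hank wins 5–4.
Alice vs Frank: Frank wins 6–3.
Dave vs Hank: Hank wins 5–4.
Dave vs Frank: Dave wins 5–4.
Hank vs Frank: Hank wins 6–3.
Hank beats each rival — Eve (5–4), Alice (5–4), Dave (5–4), Frank (6–3) — so Hank is the Condorcet winner.

Yes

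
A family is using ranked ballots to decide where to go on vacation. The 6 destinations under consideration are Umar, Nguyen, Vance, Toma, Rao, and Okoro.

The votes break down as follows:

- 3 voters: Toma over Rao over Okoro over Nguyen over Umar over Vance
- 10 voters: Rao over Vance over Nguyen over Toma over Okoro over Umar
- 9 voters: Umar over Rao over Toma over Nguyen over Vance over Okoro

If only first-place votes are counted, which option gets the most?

First-place vote totals:
  Umar: 9
  Nguyen: 0
  Vance: 0
  Toma: 3
  Rao: 10
  Okoro: 0
Rao has the most first-place votes.

Rao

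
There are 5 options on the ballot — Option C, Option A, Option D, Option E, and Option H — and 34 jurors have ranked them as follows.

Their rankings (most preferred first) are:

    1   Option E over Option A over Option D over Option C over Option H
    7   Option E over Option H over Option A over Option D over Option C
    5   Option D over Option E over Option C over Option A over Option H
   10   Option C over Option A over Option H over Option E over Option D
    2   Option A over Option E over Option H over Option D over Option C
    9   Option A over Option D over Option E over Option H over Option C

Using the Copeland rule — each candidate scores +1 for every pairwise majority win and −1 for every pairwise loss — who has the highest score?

Pairwise results:
  Option C vs Option A: Option A wins 19–15.
  Option C vs Option D: Option D wins 24–10.
  Option C vs Option E: Option E wins 24–10.
  Option C vs Option H: Option H wins 18–16.
  Option A vs Option D: Option A wins 29–5.
  Option A vs Option E: Option A wins 21–13.
  Option A vs Option H: Option A wins 27–7.
  Option D vs Option E: Option E wins 20–14.
  Option D vs Option H: Option H wins 19–15.
  Option E vs Option H: Option E wins 24–10.
Copeland scores (wins − losses):
  Option C: 0 − 4 = -4
  Option A: 4 − 0 = 4
  Option D: 1 − 3 = -2
  Option E: 3 − 1 = 2
  Option H: 2 − 2 = 0
Option A has the best Copeland score.

Option A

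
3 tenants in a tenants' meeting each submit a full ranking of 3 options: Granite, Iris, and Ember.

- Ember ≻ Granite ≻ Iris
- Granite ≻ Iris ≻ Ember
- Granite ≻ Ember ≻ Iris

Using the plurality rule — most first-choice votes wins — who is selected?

First-place vote totals:
  Granite: 2
  Iris: 0
  Ember: 1
Granite has the most first-place votes.

Granite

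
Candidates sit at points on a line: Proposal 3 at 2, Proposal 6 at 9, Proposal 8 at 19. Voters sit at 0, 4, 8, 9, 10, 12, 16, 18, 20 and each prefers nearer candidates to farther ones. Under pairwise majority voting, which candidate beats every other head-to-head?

Proposal 6

With single-peaked preferences on a line, the Condorcet winner is the candidate closest to the median voter.
The median voter (position 10) is closest to Proposal 6 at 9.
Check: Proposal 6 vs Proposal 8 — voters closer to Proposal 6: 6 of 9.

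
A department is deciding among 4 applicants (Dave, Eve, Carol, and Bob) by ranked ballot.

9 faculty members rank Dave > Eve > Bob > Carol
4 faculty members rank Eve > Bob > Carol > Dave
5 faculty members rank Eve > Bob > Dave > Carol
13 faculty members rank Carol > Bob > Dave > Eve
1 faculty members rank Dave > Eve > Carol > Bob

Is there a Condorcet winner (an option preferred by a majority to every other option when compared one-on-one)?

No

Head-to-head results (32 voters total):
Dave vs Eve: Dave wins 23–9.
Dave vs Carol: Carol wins 17–15.
Dave vs Bob: Bob wins 22–10.
Eve vs Carol: Eve wins 19–13.
Eve vs Bob: Eve wins 19–13.
Carol vs Bob: Bob wins 18–14.
No candidate beats all others: Dave beats Eve beats Carol beats Dave, a majority cycle.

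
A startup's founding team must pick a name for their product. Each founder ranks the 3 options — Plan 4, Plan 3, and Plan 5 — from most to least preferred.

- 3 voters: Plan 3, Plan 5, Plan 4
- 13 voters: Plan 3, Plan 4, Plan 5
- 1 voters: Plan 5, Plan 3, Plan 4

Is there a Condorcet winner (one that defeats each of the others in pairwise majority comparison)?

Head-to-head results (17 voters total):
Plan 4 vs Plan 3: Plan 3 wins 17–0.
Plan 4 vs Plan 5: Plan 4 wins 13–4.
Plan 3 vs Plan 5: Plan 3 wins 16–1.
Plan 3 beats each rival — Plan 4 (17–0), Plan 5 (16–1) — so Plan 3 is the Condorcet winner.

Yes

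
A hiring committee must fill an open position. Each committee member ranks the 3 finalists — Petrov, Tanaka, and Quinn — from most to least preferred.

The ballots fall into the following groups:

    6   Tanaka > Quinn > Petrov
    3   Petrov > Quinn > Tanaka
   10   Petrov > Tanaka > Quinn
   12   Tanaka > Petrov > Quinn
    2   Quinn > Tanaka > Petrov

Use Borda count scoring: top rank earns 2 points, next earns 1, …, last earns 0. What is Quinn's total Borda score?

Borda scores:
  Petrov: 6·0 + 3·2 + 10·2 + 12·1 + 2·0 = 38
  Tanaka: 6·2 + 3·0 + 10·1 + 12·2 + 2·1 = 48
  Quinn: 6·1 + 3·1 + 10·0 + 12·0 + 2·2 = 13

13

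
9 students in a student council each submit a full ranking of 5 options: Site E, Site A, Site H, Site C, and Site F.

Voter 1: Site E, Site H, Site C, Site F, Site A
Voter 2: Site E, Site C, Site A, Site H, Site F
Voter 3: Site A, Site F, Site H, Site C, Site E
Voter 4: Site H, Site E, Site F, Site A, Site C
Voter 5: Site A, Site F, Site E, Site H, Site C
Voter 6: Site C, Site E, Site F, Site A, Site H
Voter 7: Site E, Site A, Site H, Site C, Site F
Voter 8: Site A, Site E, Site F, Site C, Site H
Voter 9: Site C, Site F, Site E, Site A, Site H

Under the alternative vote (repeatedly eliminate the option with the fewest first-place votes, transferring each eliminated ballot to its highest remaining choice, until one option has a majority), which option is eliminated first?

Round 1: Site E 3, Site A 3, Site C 2, Site H 1, Site F 0. Site F has the fewest and is eliminated.
Round 2: Site E 3, Site A 3, Site C 2, Site H 1. Site H has the fewest and is eliminated.
Round 3: Site E 4, Site A 3, Site C 2. Site C has the fewest and is eliminated.
Round 4: Site E 6, Site A 3. Site E has a majority.

Site F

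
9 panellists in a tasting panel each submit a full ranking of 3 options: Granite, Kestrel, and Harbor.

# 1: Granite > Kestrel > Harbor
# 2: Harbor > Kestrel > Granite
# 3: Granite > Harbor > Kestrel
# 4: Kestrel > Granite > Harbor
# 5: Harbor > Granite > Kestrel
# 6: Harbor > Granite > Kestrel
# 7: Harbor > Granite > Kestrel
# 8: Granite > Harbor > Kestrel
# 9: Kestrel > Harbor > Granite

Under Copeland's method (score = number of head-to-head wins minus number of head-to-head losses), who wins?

Pairwise results:
  Granite vs Kestrel: Granite wins 6–3.
  Granite vs Harbor: Harbor wins 5–4.
  Kestrel vs Harbor: Harbor wins 6–3.
Copeland scores (wins − losses):
  Granite: 1 − 1 = 0
  Kestrel: 0 − 2 = -2
  Harbor: 2 − 0 = 2
Harbor has the best Copeland score.

Harbor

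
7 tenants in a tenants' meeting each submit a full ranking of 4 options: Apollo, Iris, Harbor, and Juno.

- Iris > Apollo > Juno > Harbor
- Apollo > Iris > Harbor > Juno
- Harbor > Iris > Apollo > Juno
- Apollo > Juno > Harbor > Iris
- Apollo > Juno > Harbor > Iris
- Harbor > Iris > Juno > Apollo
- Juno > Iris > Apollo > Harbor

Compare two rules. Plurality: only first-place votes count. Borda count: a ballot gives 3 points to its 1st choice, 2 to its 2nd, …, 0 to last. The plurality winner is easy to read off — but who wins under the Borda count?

Plurality first-place counts: Apollo 3, Iris 1, Harbor 2, Juno 1 → Apollo.
Borda totals: Apollo 13, Iris 11, Harbor 9, Juno 9 → Apollo.

Apollo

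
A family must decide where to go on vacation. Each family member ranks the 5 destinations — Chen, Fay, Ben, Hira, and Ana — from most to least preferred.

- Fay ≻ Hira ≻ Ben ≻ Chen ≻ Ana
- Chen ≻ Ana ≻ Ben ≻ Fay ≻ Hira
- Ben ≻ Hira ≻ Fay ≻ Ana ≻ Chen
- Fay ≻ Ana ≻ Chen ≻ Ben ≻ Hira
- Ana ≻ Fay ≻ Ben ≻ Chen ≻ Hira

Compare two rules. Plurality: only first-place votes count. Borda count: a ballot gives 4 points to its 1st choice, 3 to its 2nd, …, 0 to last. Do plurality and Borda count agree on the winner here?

Plurality first-place counts: Chen 1, Fay 2, Ben 1, Hira 0, Ana 1 → Fay.
Borda totals: Chen 8, Fay 14, Ben 11, Hira 6, Ana 11 → Fay.
The two rules agree on Fay.

Yes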